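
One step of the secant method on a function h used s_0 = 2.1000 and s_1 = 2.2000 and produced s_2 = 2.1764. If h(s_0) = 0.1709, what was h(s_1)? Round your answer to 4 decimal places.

The secant line through (2.1000, 0.1709) and (2.2000, h(s_1)) crosses zero at s_2 = 2.1764.
So (2.1000, 0.1709), (2.2000, h(s_1)), (2.1764, 0) are collinear:
h(s_1) = 0.1709 · (2.2000 − 2.1764) / (2.1000 − 2.1764) = 0.1709 · (0.023600)/(-0.076400) = -0.052791

-0.0528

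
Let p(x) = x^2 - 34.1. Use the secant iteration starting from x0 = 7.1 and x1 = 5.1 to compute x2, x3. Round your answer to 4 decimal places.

5.7631, 5.8447

p(7.1) = 16.310000, p(5.1) = -8.090000
x2 = 5.100000 − (-8.090000)·(5.100000 − 7.100000) / (-8.090000 − 16.310000) = 5.100000 − (16.180000)/(-24.400000) = 5.763115
p(5.763115) = -0.886508
x3 = 5.763115 − (-0.886508)·(5.763115 − 5.100000) / (-0.886508 − (-8.090000)) = 5.763115 − (-0.587857)/(7.203492) = 5.844722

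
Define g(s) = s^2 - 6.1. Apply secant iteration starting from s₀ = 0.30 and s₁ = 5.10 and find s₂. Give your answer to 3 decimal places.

g(0.30) = -6.01000, g(5.10) = 19.91000
s₂ = 5.10000 − 19.91000·(5.10000 − 0.30000) / (19.91000 − (-6.01000)) = 5.10000 − (95.56800)/(25.92000) = 1.41296

1.413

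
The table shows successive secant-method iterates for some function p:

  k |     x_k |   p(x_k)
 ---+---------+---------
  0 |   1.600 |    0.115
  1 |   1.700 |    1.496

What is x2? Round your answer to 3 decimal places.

1.592

x2 = 1.700 − 1.496·(1.700 − 1.600) / (1.496 − 0.115)
   = 1.700 − (0.14960)/(1.38100) = 1.59167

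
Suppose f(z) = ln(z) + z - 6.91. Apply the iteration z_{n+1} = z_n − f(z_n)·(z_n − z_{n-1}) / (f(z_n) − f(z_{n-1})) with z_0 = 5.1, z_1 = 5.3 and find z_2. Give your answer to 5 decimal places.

5.25160

f(5.1) = -0.1807595, f(5.3) = 0.0577068
z_2 = 5.3000000 − 0.0577068·(5.3000000 − 5.1000000) / (0.0577068 − (-0.1807595)) = 5.3000000 − (0.0115414)/(0.2384663) = 5.2516017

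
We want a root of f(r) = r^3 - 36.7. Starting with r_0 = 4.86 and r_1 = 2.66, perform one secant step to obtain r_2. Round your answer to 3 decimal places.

f(4.86) = 78.09126, f(2.66) = -17.87890
r_2 = 2.66000 − (-17.87890)·(2.66000 − 4.86000) / (-17.87890 − 78.09126) = 2.66000 − (39.33359)/(-95.97016) = 3.06985

3.070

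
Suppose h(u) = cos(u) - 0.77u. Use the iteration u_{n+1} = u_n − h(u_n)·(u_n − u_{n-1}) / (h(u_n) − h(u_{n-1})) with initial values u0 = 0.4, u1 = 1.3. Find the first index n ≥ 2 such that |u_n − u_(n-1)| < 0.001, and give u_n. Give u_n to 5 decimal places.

h(0.4) = 0.6130610, h(1.3) = -0.7335012
u2 = 1.3000000 − (-0.7335012)·(0.9000000)/(-1.3465622) = 0.8097508;  |Δ| = 0.4902492
h(0.8097508) = 0.0661708
u3 = 0.8097508 − 0.0661708·(-0.4902492)/(0.7996720) = 0.8503177;  |Δ| = 0.0405669
h(0.8503177) = 0.0049999
u4 = 0.8503177 − 0.0049999·(0.0405669)/(-0.0611709) = 0.8536334;  |Δ| = 0.0033158
h(0.8536334) = -0.0000487
u5 = 0.8536334 − (-0.0000487)·(0.0033158)/(-0.0050485) = 0.8536015;  |Δ| = 0.0000320
|u5 − u4| = 0.0000320 < 0.001

n = 5, u_n = 0.85360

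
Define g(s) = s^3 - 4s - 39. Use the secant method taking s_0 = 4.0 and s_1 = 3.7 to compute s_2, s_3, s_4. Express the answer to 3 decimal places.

g(4.0) = 9.00000, g(3.7) = -3.14700
s_2 = 3.70000 − (-3.14700)·(3.70000 − 4.00000) / (-3.14700 − 9.00000) = 3.70000 − (0.94410)/(-12.14700) = 3.77772
g(3.77772) = -0.19829
s_3 = 3.77772 − (-0.19829)·(3.77772 − 3.70000) / (-0.19829 − (-3.14700)) = 3.77772 − (-0.01541)/(2.94871) = 3.78295
g(3.78295) = 0.00488
s_4 = 3.78295 − 0.00488·(3.78295 − 3.77772) / (0.00488 − (-0.19829)) = 3.78295 − (0.00003)/(0.20317) = 3.78282

3.778, 3.783, 3.783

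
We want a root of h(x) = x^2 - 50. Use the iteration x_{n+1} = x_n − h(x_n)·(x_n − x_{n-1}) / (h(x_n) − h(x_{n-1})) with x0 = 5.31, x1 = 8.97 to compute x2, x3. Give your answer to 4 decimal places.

h(5.31) = -21.803900, h(8.97) = 30.460900
x2 = 8.970000 − 30.460900·(8.970000 − 5.310000) / (30.460900 − (-21.803900)) = 8.970000 − (111.486894)/(52.264800) = 6.836884
h(6.836884) = -3.257021
x3 = 6.836884 − (-3.257021)·(6.836884 − 8.970000) / (-3.257021 − 30.460900) = 6.836884 − (6.947603)/(-33.717921) = 7.042935

6.8369, 7.0429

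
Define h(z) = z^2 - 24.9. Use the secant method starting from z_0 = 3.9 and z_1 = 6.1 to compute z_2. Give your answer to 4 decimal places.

4.8690

h(3.9) = -9.690000, h(6.1) = 12.310000
z_2 = 6.100000 − 12.310000·(6.100000 − 3.900000) / (12.310000 − (-9.690000)) = 6.100000 − (27.082000)/(22.000000) = 4.869000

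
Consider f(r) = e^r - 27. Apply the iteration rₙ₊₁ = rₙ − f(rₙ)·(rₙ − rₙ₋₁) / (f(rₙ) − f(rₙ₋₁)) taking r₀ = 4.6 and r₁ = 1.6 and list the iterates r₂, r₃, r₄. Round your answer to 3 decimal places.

f(4.6) = 72.48432, f(1.6) = -22.04697
r₂ = 1.60000 − (-22.04697)·(1.60000 − 4.60000) / (-22.04697 − 72.48432) = 1.60000 − (66.14090)/(-94.53128) = 2.29967
f(2.29967) = -17.02909
r₃ = 2.29967 − (-17.02909)·(2.29967 − 1.60000) / (-17.02909 − (-22.04697)) = 2.29967 − (-11.91478)/(5.01788) = 4.67414
f(4.67414) = 80.14001
r₄ = 4.67414 − 80.14001·(4.67414 − 2.29967) / (80.14001 − (-17.02909)) = 4.67414 − (190.28959)/(97.16910) = 2.71580

2.300, 4.674, 2.716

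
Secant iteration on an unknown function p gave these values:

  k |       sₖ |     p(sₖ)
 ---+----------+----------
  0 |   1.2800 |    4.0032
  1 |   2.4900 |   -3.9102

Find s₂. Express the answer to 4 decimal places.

s₂ = 2.4900 − (-3.9102)·(2.4900 − 1.2800) / (-3.9102 − 4.0032)
   = 2.4900 − (-4.731342)/(-7.913400) = 1.892110

1.8921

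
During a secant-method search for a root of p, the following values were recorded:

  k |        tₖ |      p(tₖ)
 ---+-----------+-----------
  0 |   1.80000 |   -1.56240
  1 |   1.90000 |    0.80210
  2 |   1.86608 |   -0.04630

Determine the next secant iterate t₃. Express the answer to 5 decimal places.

t₃ = 1.86608 − (-0.04630)·(1.86608 − 1.90000) / (-0.04630 − 0.80210)
   = 1.86608 − (0.0015705)/(-0.8484000) = 1.8679311

1.86793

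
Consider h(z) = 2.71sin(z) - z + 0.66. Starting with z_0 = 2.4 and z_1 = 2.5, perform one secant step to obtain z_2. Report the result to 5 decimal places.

h(2.4) = 0.0905052, h(2.5) = -0.2181405
z_2 = 2.5000000 − (-0.2181405)·(2.5000000 − 2.4000000) / (-0.2181405 − 0.0905052) = 2.5000000 − (-0.0218140)/(-0.3086457) = 2.4293233

2.42932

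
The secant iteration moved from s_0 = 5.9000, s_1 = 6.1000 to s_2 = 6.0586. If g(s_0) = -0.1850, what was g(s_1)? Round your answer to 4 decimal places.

0.0483

The secant line through (5.9000, -0.1850) and (6.1000, g(s_1)) crosses zero at s_2 = 6.0586.
So (5.9000, -0.1850), (6.1000, g(s_1)), (6.0586, 0) are collinear:
g(s_1) = -0.1850 · (6.1000 − 6.0586) / (5.9000 − 6.0586) = -0.1850 · (0.041400)/(-0.158600) = 0.048291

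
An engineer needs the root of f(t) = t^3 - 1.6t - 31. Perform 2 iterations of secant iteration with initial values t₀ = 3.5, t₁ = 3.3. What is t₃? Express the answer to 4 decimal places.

f(3.5) = 6.275000, f(3.3) = -0.343000
t₂ = 3.300000 − (-0.343000)·(3.300000 − 3.500000) / (-0.343000 − 6.275000) = 3.300000 − (0.068600)/(-6.618000) = 3.310366
f(3.310366) = -0.019874
t₃ = 3.310366 − (-0.019874)·(3.310366 − 3.300000) / (-0.019874 − (-0.343000)) = 3.310366 − (-0.000206)/(0.323126) = 3.311003

3.3110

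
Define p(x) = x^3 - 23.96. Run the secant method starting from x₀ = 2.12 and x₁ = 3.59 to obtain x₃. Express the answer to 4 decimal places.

2.8426

p(2.12) = -14.431872, p(3.59) = 22.308279
x₂ = 3.590000 − 22.308279·(3.590000 − 2.120000) / (22.308279 − (-14.431872)) = 3.590000 − (32.793170)/(36.740151) = 2.697430
p(2.697430) = -4.333160
x₃ = 2.697430 − (-4.333160)·(2.697430 − 3.590000) / (-4.333160 − 22.308279) = 2.697430 − (3.867651)/(-26.641439) = 2.842604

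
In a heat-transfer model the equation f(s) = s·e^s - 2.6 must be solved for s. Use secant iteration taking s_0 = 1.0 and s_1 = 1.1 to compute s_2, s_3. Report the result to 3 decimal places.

0.980, 0.978

f(1.0) = 0.11828, f(1.1) = 0.70458
s_2 = 1.10000 − 0.70458·(1.10000 − 1.00000) / (0.70458 − 0.11828) = 1.10000 − (0.07046)/(0.58630) = 0.97983
f(0.97983) = 0.01025
s_3 = 0.97983 − 0.01025·(0.97983 − 1.10000) / (0.01025 − 0.70458) = 0.97983 − (-0.00123)/(-0.69433) = 0.97805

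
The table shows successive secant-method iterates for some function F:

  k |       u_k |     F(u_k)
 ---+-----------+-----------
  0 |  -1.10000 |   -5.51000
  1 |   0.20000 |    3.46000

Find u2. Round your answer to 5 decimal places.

u2 = 0.20000 − 3.46000·(0.20000 − (-1.10000)) / (3.46000 − (-5.51000))
   = 0.20000 − (4.4980000)/(8.9700000) = -0.3014493

-0.30145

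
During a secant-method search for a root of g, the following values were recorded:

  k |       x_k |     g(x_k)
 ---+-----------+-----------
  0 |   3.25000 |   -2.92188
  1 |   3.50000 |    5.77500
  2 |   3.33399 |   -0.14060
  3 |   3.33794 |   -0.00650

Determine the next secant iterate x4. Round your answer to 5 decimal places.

x4 = 3.33794 − (-0.00650)·(3.33794 − 3.33399) / (-0.00650 − (-0.14060))
   = 3.33794 − (-0.0000257)/(0.1341000) = 3.3381315

3.33813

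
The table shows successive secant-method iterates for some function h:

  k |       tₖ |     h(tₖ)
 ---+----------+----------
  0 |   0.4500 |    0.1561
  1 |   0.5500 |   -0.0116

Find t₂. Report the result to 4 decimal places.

t₂ = 0.5500 − (-0.0116)·(0.5500 − 0.4500) / (-0.0116 − 0.1561)
   = 0.5500 − (-0.001160)/(-0.167700) = 0.543083

0.5431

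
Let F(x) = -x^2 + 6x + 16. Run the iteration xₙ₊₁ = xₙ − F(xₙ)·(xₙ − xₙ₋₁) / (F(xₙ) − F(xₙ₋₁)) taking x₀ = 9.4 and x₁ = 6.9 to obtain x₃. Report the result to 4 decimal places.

8.0188

F(9.4) = -15.960000, F(6.9) = 9.790000
x₂ = 6.900000 − 9.790000·(6.900000 − 9.400000) / (9.790000 − (-15.960000)) = 6.900000 − (-24.475000)/(25.750000) = 7.850485
F(7.850485) = 1.472791
x₃ = 7.850485 − 1.472791·(7.850485 − 6.900000) / (1.472791 − 9.790000) = 7.850485 − (1.399866)/(-8.317209) = 8.018795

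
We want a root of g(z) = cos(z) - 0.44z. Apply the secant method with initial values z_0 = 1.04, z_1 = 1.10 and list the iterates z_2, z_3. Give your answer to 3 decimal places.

1.077, 1.077

g(1.04) = 0.04862, g(1.10) = -0.03040
z_2 = 1.10000 − (-0.03040)·(1.10000 − 1.04000) / (-0.03040 − 0.04862) = 1.10000 − (-0.00182)/(-0.07902) = 1.07692
g(1.07692) = 0.00020
z_3 = 1.07692 − 0.00020·(1.07692 − 1.10000) / (0.00020 − (-0.03040)) = 1.07692 − (0.00000)/(0.03061) = 1.07707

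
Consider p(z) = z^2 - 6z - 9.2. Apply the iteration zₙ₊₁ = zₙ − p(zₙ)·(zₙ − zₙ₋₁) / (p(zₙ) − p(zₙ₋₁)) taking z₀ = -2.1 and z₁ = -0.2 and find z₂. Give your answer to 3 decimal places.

-1.159

p(-2.1) = 7.81000, p(-0.2) = -7.96000
z₂ = -0.20000 − (-7.96000)·(-0.20000 − (-2.10000)) / (-7.96000 − 7.81000) = -0.20000 − (-15.12400)/(-15.77000) = -1.15904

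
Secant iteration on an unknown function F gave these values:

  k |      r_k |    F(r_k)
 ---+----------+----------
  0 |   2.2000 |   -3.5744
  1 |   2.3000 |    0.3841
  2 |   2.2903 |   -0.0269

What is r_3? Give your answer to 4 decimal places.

2.2909

r_3 = 2.2903 − (-0.0269)·(2.2903 − 2.3000) / (-0.0269 − 0.3841)
   = 2.2903 − (0.000261)/(-0.411000) = 2.290935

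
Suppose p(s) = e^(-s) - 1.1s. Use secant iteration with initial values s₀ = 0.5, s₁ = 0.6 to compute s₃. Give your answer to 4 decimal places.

p(0.5) = 0.056531, p(0.6) = -0.111188
s₂ = 0.600000 − (-0.111188)·(0.600000 − 0.500000) / (-0.111188 − 0.056531) = 0.600000 − (-0.011119)/(-0.167719) = 0.533706
p(0.533706) = -0.000648
s₃ = 0.533706 − (-0.000648)·(0.533706 − 0.600000) / (-0.000648 − (-0.111188)) = 0.533706 − (0.000043)/(0.110540) = 0.533317

0.5333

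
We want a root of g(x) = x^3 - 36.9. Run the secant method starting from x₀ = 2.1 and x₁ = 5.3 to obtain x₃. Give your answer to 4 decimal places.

3.0627

g(2.1) = -27.639000, g(5.3) = 111.977000
x₂ = 5.300000 − 111.977000·(5.300000 − 2.100000) / (111.977000 − (-27.639000)) = 5.300000 − (358.326400)/(139.616000) = 2.733486
g(2.733486) = -16.475538
x₃ = 2.733486 − (-16.475538)·(2.733486 − 5.300000) / (-16.475538 − 111.977000) = 2.733486 − (42.284697)/(-128.452538) = 3.062672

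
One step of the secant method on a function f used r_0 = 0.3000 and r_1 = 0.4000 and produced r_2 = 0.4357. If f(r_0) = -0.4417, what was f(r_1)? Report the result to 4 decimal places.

-0.1162

The secant line through (0.3000, -0.4417) and (0.4000, f(r_1)) crosses zero at r_2 = 0.4357.
So (0.3000, -0.4417), (0.4000, f(r_1)), (0.4357, 0) are collinear:
f(r_1) = -0.4417 · (0.4000 − 0.4357) / (0.3000 − 0.4357) = -0.4417 · (-0.035700)/(-0.135700) = -0.116203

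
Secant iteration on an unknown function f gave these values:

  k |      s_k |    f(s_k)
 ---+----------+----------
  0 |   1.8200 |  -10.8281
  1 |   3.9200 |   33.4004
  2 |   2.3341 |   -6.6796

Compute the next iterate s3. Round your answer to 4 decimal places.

s3 = 2.3341 − (-6.6796)·(2.3341 − 3.9200) / (-6.6796 − 33.4004)
   = 2.3341 − (10.593178)/(-40.080000) = 2.598401

2.5984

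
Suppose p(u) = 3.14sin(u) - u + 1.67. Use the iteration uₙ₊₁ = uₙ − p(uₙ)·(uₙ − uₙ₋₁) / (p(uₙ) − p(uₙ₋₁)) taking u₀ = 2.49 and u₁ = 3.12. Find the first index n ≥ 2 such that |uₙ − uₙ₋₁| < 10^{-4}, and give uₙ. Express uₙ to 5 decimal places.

p(2.49) = 1.0842641, p(3.12) = -1.3822043
u₂ = 3.1200000 − (-1.3822043)·(0.6300000)/(-2.4664684) = 2.7669492;  |Δ| = 0.3530508
p(2.7669492) = 0.0521049
u₃ = 2.7669492 − 0.0521049·(-0.3530508)/(1.4343092) = 2.7797746;  |Δ| = 0.0128255
p(2.7797746) = 0.0017073
u₄ = 2.7797746 − 0.0017073·(0.0128255)/(-0.0503975) = 2.7802091;  |Δ| = 0.0004345
p(2.7802091) = -0.0000032
u₅ = 2.7802091 − (-0.0000032)·(0.0004345)/(-0.0017106) = 2.7802083;  |Δ| = 0.0000008
|u₅ − u₄| = 0.0000008 < 10^{-4}

n = 5, uₙ = 2.78021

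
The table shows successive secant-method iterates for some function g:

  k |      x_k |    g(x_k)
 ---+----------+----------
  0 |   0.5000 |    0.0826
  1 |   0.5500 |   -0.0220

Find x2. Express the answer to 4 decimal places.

0.5395

x2 = 0.5500 − (-0.0220)·(0.5500 − 0.5000) / (-0.0220 − 0.0826)
   = 0.5500 − (-0.001100)/(-0.104600) = 0.539484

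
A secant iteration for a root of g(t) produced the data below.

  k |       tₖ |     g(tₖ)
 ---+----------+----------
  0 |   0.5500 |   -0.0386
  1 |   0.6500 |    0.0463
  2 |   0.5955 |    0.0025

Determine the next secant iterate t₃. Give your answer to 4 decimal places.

t₃ = 0.5955 − 0.0025·(0.5955 − 0.6500) / (0.0025 − 0.0463)
   = 0.5955 − (-0.000136)/(-0.043800) = 0.592389

0.5924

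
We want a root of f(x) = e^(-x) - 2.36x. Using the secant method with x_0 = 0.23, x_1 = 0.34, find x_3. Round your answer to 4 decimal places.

0.3106

f(0.23) = 0.251734, f(0.34) = -0.090630
x_2 = 0.340000 − (-0.090630)·(0.340000 − 0.230000) / (-0.090630 − 0.251734) = 0.340000 − (-0.009969)/(-0.342363) = 0.310881
f(0.310881) = -0.000878
x_3 = 0.310881 − (-0.000878)·(0.310881 − 0.340000) / (-0.000878 − (-0.090630)) = 0.310881 − (0.000026)/(0.089751) = 0.310596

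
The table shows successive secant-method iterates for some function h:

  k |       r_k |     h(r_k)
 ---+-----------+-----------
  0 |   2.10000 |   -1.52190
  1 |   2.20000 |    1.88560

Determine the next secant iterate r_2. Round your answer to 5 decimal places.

2.14466

r_2 = 2.20000 − 1.88560·(2.20000 − 2.10000) / (1.88560 − (-1.52190))
   = 2.20000 − (0.1885600)/(3.4075000) = 2.1446632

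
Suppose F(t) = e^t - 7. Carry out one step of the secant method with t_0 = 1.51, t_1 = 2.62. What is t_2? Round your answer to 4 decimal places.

F(1.51) = -2.473269, F(2.62) = 6.735724
t_2 = 2.620000 − 6.735724·(2.620000 − 1.510000) / (6.735724 − (-2.473269)) = 2.620000 − (7.476653)/(9.208993) = 1.808114

1.8081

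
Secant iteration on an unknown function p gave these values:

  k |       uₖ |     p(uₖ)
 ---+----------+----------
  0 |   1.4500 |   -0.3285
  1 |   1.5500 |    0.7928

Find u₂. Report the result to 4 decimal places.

1.4793

u₂ = 1.5500 − 0.7928·(1.5500 − 1.4500) / (0.7928 − (-0.3285))
   = 1.5500 − (0.079280)/(1.121300) = 1.479296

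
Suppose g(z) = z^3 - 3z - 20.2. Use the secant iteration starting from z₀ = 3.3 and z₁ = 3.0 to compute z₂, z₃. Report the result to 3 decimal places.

g(3.3) = 5.83700, g(3.0) = -2.20000
z₂ = 3.00000 − (-2.20000)·(3.00000 − 3.30000) / (-2.20000 − 5.83700) = 3.00000 − (0.66000)/(-8.03700) = 3.08212
g(3.08212) = -0.16787
z₃ = 3.08212 − (-0.16787)·(3.08212 − 3.00000) / (-0.16787 − (-2.20000)) = 3.08212 − (-0.01379)/(2.03213) = 3.08890

3.082, 3.089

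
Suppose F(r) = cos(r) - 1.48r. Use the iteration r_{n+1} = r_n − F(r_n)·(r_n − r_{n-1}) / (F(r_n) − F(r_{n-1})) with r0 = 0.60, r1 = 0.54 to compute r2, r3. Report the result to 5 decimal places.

0.56897, 0.56916

F(0.60) = -0.0626644, F(0.54) = 0.0585087
r2 = 0.5400000 − 0.0585087·(0.5400000 − 0.6000000) / (0.0585087 − (-0.0626644)) = 0.5400000 − (-0.0035105)/(0.1211731) = 0.5689711
F(0.5689711) = 0.0003785
r3 = 0.5689711 − 0.0003785·(0.5689711 − 0.5400000) / (0.0003785 − 0.0585087) = 0.5689711 − (0.0000110)/(-0.0581302) = 0.5691598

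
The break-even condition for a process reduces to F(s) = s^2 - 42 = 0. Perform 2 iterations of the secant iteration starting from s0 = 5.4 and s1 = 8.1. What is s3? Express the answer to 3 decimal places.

6.466

F(5.4) = -12.84000, F(8.1) = 23.61000
s2 = 8.10000 − 23.61000·(8.10000 − 5.40000) / (23.61000 − (-12.84000)) = 8.10000 − (63.74700)/(36.45000) = 6.35111
F(6.35111) = -1.66339
s3 = 6.35111 − (-1.66339)·(6.35111 − 8.10000) / (-1.66339 − 23.61000) = 6.35111 − (2.90908)/(-25.27339) = 6.46622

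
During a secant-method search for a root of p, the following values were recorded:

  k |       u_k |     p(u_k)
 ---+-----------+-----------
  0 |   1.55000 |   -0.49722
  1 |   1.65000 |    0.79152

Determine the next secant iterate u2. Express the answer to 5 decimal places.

u2 = 1.65000 − 0.79152·(1.65000 − 1.55000) / (0.79152 − (-0.49722))
   = 1.65000 − (0.0791520)/(1.2887400) = 1.5885819

1.58858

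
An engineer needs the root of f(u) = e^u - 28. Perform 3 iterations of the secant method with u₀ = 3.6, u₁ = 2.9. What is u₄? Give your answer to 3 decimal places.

f(3.6) = 8.59823, f(2.9) = -9.82585
u₂ = 2.90000 − (-9.82585)·(2.90000 − 3.60000) / (-9.82585 − 8.59823) = 2.90000 − (6.87810)/(-18.42409) = 3.27332
f(3.27332) = -1.60114
u₃ = 3.27332 − (-1.60114)·(3.27332 − 2.90000) / (-1.60114 − (-9.82585)) = 3.27332 − (-0.59774)/(8.22472) = 3.34600
f(3.34600) = 0.38886
u₄ = 3.34600 − 0.38886·(3.34600 − 3.27332) / (0.38886 − (-1.60114)) = 3.34600 − (0.02826)/(1.99000) = 3.33180

3.332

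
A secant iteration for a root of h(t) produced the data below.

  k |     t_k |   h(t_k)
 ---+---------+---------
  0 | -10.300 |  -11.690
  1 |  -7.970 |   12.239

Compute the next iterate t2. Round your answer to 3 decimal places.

-9.162

t2 = -7.970 − 12.239·(-7.970 − (-10.300)) / (12.239 − (-11.690))
   = -7.970 − (28.51687)/(23.92900) = -9.16173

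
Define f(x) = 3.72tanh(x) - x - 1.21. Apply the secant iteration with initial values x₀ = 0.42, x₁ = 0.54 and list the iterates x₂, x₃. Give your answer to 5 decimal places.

0.49757, 0.49523

f(0.42) = -0.1534188, f(0.54) = 0.0839152
x₂ = 0.5400000 − 0.0839152·(0.5400000 − 0.4200000) / (0.0839152 − (-0.1534188)) = 0.5400000 − (0.0100698)/(0.2373340) = 0.4975711
f(0.4975711) = 0.0043907
x₃ = 0.4975711 − 0.0043907·(0.4975711 − 0.5400000) / (0.0043907 − 0.0839152) = 0.4975711 − (-0.0001863)/(-0.0795245) = 0.4952285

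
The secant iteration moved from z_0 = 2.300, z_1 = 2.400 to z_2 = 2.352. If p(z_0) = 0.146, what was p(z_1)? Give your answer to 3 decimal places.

The secant line through (2.300, 0.146) and (2.400, p(z_1)) crosses zero at z_2 = 2.352.
So (2.300, 0.146), (2.400, p(z_1)), (2.352, 0) are collinear:
p(z_1) = 0.146 · (2.400 − 2.352) / (2.300 − 2.352) = 0.146 · (0.04800)/(-0.05200) = -0.13477

-0.135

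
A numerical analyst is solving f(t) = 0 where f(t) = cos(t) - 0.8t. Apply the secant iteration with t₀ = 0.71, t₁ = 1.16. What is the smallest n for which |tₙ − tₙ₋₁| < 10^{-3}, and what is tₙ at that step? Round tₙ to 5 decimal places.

n = 4, tₙ = 0.83706

f(0.71) = 0.1903619, f(1.16) = -0.5286605
t₂ = 1.1600000 − (-0.5286605)·(0.4500000)/(-0.7190223) = 0.8291379;  |Δ| = 0.3308621
f(0.8291379) = 0.0122013
t₃ = 0.8291379 − 0.0122013·(-0.3308621)/(0.5408618) = 0.8366019;  |Δ| = 0.0074639
f(0.8366019) = 0.0007079
t₄ = 0.8366019 − 0.0007079·(0.0074639)/(-0.0114934) = 0.8370616;  |Δ| = 0.0004597
|t₄ − t₃| = 0.0004597 < 10^{-3}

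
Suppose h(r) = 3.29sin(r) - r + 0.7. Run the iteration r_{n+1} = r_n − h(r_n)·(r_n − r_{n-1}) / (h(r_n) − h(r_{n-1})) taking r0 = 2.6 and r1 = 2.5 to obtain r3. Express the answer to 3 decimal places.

h(2.6) = -0.20400, h(2.5) = 0.16897
r2 = 2.50000 − 0.16897·(2.50000 − 2.60000) / (0.16897 − (-0.20400)) = 2.50000 − (-0.01690)/(0.37297) = 2.54530
h(2.54530) = 0.00228
r3 = 2.54530 − 0.00228·(2.54530 − 2.50000) / (0.00228 − 0.16897) = 2.54530 − (0.00010)/(-0.16670) = 2.54592

2.546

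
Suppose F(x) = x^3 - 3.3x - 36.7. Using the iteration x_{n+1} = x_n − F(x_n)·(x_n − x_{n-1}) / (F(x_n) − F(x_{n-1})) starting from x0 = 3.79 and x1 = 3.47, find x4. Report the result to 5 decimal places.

F(3.79) = 5.2329390, F(3.47) = -6.3690770
x2 = 3.4700000 − (-6.3690770)·(3.4700000 − 3.7900000) / (-6.3690770 − 5.2329390) = 3.4700000 − (2.0381046)/(-11.6020160) = 3.6456681
F(3.6456681) = -0.2765079
x3 = 3.6456681 − (-0.2765079)·(3.6456681 − 3.4700000) / (-0.2765079 − (-6.3690770)) = 3.6456681 − (-0.0485736)/(6.0925691) = 3.6536407
F(3.6536407) = 0.0157673
x4 = 3.6536407 − 0.0157673·(3.6536407 − 3.6456681) / (0.0157673 − (-0.2765079)) = 3.6536407 − (0.0001257)/(0.2922751) = 3.6532107

3.65321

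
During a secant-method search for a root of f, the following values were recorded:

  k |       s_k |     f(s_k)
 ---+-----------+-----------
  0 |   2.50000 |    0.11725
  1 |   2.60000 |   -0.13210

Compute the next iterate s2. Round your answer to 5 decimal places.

2.54702

s2 = 2.60000 − (-0.13210)·(2.60000 − 2.50000) / (-0.13210 − 0.11725)
   = 2.60000 − (-0.0132100)/(-0.2493500) = 2.5470223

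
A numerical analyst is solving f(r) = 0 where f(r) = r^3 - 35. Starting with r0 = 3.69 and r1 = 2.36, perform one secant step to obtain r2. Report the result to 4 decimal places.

f(3.69) = 15.243409, f(2.36) = -21.855744
r2 = 2.360000 − (-21.855744)·(2.360000 − 3.690000) / (-21.855744 − 15.243409) = 2.360000 − (29.068140)/(-37.099153) = 3.143526

3.1435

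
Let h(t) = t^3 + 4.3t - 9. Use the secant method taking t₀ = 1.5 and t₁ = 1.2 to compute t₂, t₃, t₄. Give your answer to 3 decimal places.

h(1.5) = 0.82500, h(1.2) = -2.11200
t₂ = 1.20000 − (-2.11200)·(1.20000 − 1.50000) / (-2.11200 − 0.82500) = 1.20000 − (0.63360)/(-2.93700) = 1.41573
h(1.41573) = -0.07482
t₃ = 1.41573 − (-0.07482)·(1.41573 − 1.20000) / (-0.07482 − (-2.11200)) = 1.41573 − (-0.01614)/(2.03718) = 1.42365
h(1.42365) = 0.00716
t₄ = 1.42365 − 0.00716·(1.42365 − 1.41573) / (0.00716 − (-0.07482)) = 1.42365 − (0.00006)/(0.08198) = 1.42296

1.416, 1.424, 1.423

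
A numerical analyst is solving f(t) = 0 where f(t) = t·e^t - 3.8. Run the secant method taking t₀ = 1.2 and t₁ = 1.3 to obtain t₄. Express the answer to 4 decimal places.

1.1743

f(1.2) = 0.184140, f(1.3) = 0.970086
t₂ = 1.300000 − 0.970086·(1.300000 − 1.200000) / (0.970086 − 0.184140) = 1.300000 − (0.097009)/(0.785945) = 1.176571
f(1.176571) = 0.015894
t₃ = 1.176571 − 0.015894·(1.176571 − 1.300000) / (0.015894 − 0.970086) = 1.176571 − (-0.001962)/(-0.954192) = 1.174515
f(1.174515) = 0.001402
t₄ = 1.174515 − 0.001402·(1.174515 − 1.176571) / (0.001402 − 0.015894) = 1.174515 − (-0.000003)/(-0.014492) = 1.174316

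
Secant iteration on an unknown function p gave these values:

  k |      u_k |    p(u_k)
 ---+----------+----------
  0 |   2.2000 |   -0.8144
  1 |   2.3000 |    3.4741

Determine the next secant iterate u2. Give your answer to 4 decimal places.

2.2190

u2 = 2.3000 − 3.4741·(2.3000 − 2.2000) / (3.4741 − (-0.8144))
   = 2.3000 − (0.347410)/(4.288500) = 2.218990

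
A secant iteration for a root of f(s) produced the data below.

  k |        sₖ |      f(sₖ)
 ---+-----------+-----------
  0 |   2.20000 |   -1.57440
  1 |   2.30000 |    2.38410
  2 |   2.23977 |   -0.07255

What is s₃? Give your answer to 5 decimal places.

s₃ = 2.23977 − (-0.07255)·(2.23977 − 2.30000) / (-0.07255 − 2.38410)
   = 2.23977 − (0.0043697)/(-2.4566500) = 2.2415487

2.24155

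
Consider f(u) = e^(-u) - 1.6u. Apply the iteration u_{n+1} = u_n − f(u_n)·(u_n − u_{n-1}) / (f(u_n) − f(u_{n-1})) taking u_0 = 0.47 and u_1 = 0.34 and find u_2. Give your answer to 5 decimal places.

f(0.47) = -0.1269977, f(0.34) = 0.1677703
u_2 = 0.3400000 − 0.1677703·(0.3400000 − 0.4700000) / (0.1677703 − (-0.1269977)) = 0.3400000 − (-0.0218101)/(0.2947681) = 0.4139909

0.41399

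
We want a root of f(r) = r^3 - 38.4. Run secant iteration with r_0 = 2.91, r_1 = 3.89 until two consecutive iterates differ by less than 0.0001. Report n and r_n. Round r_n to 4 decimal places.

n = 6, r_n = 3.3737

f(2.91) = -13.757829, f(3.89) = 20.463869
r_2 = 3.890000 − 20.463869·(0.980000)/(34.221698) = 3.303980;  |Δ| = 0.586020
f(3.303980) = -2.332809
r_3 = 3.303980 − (-2.332809)·(-0.586020)/(-22.796678) = 3.363948;  |Δ| = 0.059968
f(3.363948) = -0.333064
r_4 = 3.363948 − (-0.333064)·(0.059968)/(1.999746) = 3.373936;  |Δ| = 0.009988
f(3.373936) = 0.007016
r_5 = 3.373936 − 0.007016·(0.009988)/(0.340080) = 3.373730;  |Δ| = 0.000206
f(3.373730) = -0.000020
r_6 = 3.373730 − (-0.000020)·(-0.000206)/(-0.007037) = 3.373731;  |Δ| = 0.000001
|r_6 − r_5| = 0.000001 < 0.0001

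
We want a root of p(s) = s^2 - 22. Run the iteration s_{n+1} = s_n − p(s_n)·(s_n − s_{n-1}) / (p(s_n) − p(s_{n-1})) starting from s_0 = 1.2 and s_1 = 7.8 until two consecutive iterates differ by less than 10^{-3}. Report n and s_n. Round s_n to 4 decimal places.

n = 7, s_n = 4.6904

p(1.2) = -20.560000, p(7.8) = 38.840000
s_2 = 7.800000 − 38.840000·(6.600000)/(59.400000) = 3.484444;  |Δ| = 4.315556
p(3.484444) = -9.858647
s_3 = 3.484444 − (-9.858647)·(-4.315556)/(-48.698647) = 4.358094;  |Δ| = 0.873649
p(4.358094) = -3.007019
s_4 = 4.358094 − (-3.007019)·(0.873649)/(6.851628) = 4.741518;  |Δ| = 0.383424
p(4.741518) = 0.481992
s_5 = 4.741518 − 0.481992·(0.383424)/(3.489011) = 4.688549;  |Δ| = 0.052968
p(4.688549) = -0.017504
s_6 = 4.688549 − (-0.017504)·(-0.052968)/(-0.499496) = 4.690406;  |Δ| = 0.001856
p(4.690406) = -0.000095
s_7 = 4.690406 − (-0.000095)·(0.001856)/(0.017409) = 4.690416;  |Δ| = 0.000010
|s_7 − s_6| = 0.000010 < 10^{-3}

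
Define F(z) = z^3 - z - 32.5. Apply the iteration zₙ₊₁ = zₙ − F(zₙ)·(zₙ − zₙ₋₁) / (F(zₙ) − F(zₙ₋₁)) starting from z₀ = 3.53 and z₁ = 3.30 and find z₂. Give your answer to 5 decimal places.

F(3.53) = 7.9569770, F(3.30) = 0.1370000
z₂ = 3.3000000 − 0.1370000·(3.3000000 − 3.5300000) / (0.1370000 − 7.9569770) = 3.3000000 − (-0.0315100)/(-7.8199770) = 3.2959706

3.29597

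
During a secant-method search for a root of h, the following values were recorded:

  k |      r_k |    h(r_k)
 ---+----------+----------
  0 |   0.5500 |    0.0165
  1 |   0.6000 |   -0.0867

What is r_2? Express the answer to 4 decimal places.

r_2 = 0.6000 − (-0.0867)·(0.6000 − 0.5500) / (-0.0867 − 0.0165)
   = 0.6000 − (-0.004335)/(-0.103200) = 0.557994

0.5580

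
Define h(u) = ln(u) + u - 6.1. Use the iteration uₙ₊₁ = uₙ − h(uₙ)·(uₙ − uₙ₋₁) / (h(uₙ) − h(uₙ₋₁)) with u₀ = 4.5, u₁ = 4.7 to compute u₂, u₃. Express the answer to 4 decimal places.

h(4.5) = -0.095923, h(4.7) = 0.147563
u₂ = 4.700000 − 0.147563·(4.700000 − 4.500000) / (0.147563 − (-0.095923)) = 4.700000 − (0.029513)/(0.243485) = 4.578791
h(4.578791) = 0.000226
u₃ = 4.578791 − 0.000226·(4.578791 − 4.700000) / (0.000226 − 0.147563) = 4.578791 − (-0.000027)/(-0.147336) = 4.578605

4.5788, 4.5786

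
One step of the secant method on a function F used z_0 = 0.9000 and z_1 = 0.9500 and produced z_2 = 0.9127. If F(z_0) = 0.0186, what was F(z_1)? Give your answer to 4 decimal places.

The secant line through (0.9000, 0.0186) and (0.9500, F(z_1)) crosses zero at z_2 = 0.9127.
So (0.9000, 0.0186), (0.9500, F(z_1)), (0.9127, 0) are collinear:
F(z_1) = 0.0186 · (0.9500 − 0.9127) / (0.9000 − 0.9127) = 0.0186 · (0.037300)/(-0.012700) = -0.054628

-0.0546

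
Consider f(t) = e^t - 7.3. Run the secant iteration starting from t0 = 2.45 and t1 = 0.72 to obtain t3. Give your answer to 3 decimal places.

2.248

f(2.45) = 4.28835, f(0.72) = -5.24557
t2 = 0.72000 − (-5.24557)·(0.72000 − 2.45000) / (-5.24557 − 4.28835) = 0.72000 − (9.07483)/(-9.53391) = 1.67185
f(1.67185) = -1.97801
t3 = 1.67185 − (-1.97801)·(1.67185 − 0.72000) / (-1.97801 − (-5.24557)) = 1.67185 − (-1.88276)/(3.26756) = 2.24805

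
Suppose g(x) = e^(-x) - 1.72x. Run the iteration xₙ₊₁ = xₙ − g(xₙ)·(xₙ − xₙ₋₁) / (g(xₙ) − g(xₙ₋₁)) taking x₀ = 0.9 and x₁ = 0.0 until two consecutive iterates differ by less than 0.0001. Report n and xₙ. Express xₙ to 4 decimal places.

n = 5, xₙ = 0.3926

g(0.9) = -1.141430, g(0.0) = 1.000000
x₂ = 0.000000 − 1.000000·(-0.900000)/(2.141430) = 0.420280;  |Δ| = 0.420280
g(0.420280) = -0.066018
x₃ = 0.420280 − (-0.066018)·(0.420280)/(-1.066018) = 0.394252;  |Δ| = 0.026028
g(0.394252) = -0.003929
x₄ = 0.394252 − (-0.003929)·(-0.026028)/(0.062089) = 0.392605;  |Δ| = 0.001647
g(0.392605) = 0.000015
x₅ = 0.392605 − 0.000015·(-0.001647)/(0.003944) = 0.392611;  |Δ| = 0.000006
|x₅ − x₄| = 0.000006 < 0.0001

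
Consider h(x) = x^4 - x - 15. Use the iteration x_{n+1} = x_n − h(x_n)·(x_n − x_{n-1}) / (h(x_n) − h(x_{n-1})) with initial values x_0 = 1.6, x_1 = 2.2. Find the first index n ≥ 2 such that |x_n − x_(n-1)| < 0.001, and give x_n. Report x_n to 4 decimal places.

h(1.6) = -10.046400, h(2.2) = 6.225600
x_2 = 2.200000 − 6.225600·(0.600000)/(16.272000) = 1.970442;  |Δ| = 0.229558
h(1.970442) = -1.895521
x_3 = 1.970442 − (-1.895521)·(-0.229558)/(-8.121121) = 2.024023;  |Δ| = 0.053580
h(2.024023) = -0.241336
x_4 = 2.024023 − (-0.241336)·(0.053580)/(1.654185) = 2.031840;  |Δ| = 0.007817
h(2.031840) = 0.011620
x_5 = 2.031840 − 0.011620·(0.007817)/(0.252956) = 2.031481;  |Δ| = 0.000359
|x_5 − x_4| = 0.000359 < 0.001

n = 5, x_n = 2.0315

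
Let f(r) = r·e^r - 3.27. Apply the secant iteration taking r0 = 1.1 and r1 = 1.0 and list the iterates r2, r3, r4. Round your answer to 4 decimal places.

1.0941, 1.0945, 1.0945

f(1.1) = 0.034583, f(1.0) = -0.551718
r2 = 1.000000 − (-0.551718)·(1.000000 − 1.100000) / (-0.551718 − 0.034583) = 1.000000 − (0.055172)/(-0.586301) = 1.094102
f(1.094102) = -0.002468
r3 = 1.094102 − (-0.002468)·(1.094102 − 1.000000) / (-0.002468 − (-0.551718)) = 1.094102 − (-0.000232)/(0.549251) = 1.094524
f(1.094524) = 0.000177
r4 = 1.094524 − 0.000177·(1.094524 − 1.094102) / (0.000177 − (-0.002468)) = 1.094524 − (0.000000)/(0.002645) = 1.094496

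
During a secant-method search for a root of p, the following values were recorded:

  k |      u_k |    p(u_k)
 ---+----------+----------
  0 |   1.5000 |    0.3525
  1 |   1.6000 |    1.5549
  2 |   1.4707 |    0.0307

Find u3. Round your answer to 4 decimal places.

1.4681

u3 = 1.4707 − 0.0307·(1.4707 − 1.6000) / (0.0307 − 1.5549)
   = 1.4707 − (-0.003970)/(-1.524200) = 1.468096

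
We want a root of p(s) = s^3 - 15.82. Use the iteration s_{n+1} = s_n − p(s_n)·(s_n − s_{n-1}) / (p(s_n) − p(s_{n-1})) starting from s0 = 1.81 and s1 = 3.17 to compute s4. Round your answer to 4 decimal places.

p(1.81) = -9.890259, p(3.17) = 16.035013
s2 = 3.170000 − 16.035013·(3.170000 − 1.810000) / (16.035013 − (-9.890259)) = 3.170000 − (21.807618)/(25.925272) = 2.328828
p(2.328828) = -3.189744
s3 = 2.328828 − (-3.189744)·(2.328828 − 3.170000) / (-3.189744 − 16.035013) = 2.328828 − (2.683124)/(-19.224757) = 2.468394
p(2.468394) = -0.780154
s4 = 2.468394 − (-0.780154)·(2.468394 − 2.328828) / (-0.780154 − (-3.189744)) = 2.468394 − (-0.108883)/(2.409591) = 2.513581

2.5136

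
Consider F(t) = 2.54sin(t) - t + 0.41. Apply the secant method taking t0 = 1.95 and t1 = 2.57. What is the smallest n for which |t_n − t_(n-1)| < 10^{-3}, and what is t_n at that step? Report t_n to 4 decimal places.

F(1.95) = 0.819558, F(2.57) = -0.785931
t2 = 2.570000 − (-0.785931)·(0.620000)/(-1.605488) = 2.266493;  |Δ| = 0.303507
F(2.266493) = 0.093230
t3 = 2.266493 − 0.093230·(-0.303507)/(0.879160) = 2.298678;  |Δ| = 0.032185
F(2.298678) = 0.007649
t4 = 2.298678 − 0.007649·(0.032185)/(-0.085581) = 2.301555;  |Δ| = 0.002876
F(2.301555) = -0.000096
t5 = 2.301555 − (-0.000096)·(0.002876)/(-0.007745) = 2.301519;  |Δ| = 0.000036
|t5 − t4| = 0.000036 < 10^{-3}

n = 5, t_n = 2.3015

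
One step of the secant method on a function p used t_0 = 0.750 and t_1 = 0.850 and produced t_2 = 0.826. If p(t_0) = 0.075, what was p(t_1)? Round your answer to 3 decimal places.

-0.024

The secant line through (0.750, 0.075) and (0.850, p(t_1)) crosses zero at t_2 = 0.826.
So (0.750, 0.075), (0.850, p(t_1)), (0.826, 0) are collinear:
p(t_1) = 0.075 · (0.850 − 0.826) / (0.750 − 0.826) = 0.075 · (0.02400)/(-0.07600) = -0.02368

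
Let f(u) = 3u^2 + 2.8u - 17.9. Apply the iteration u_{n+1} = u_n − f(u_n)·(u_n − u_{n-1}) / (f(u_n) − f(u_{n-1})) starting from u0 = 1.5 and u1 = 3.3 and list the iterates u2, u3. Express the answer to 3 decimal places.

f(1.5) = -6.95000, f(3.3) = 24.01000
u2 = 3.30000 − 24.01000·(3.30000 − 1.50000) / (24.01000 − (-6.95000)) = 3.30000 − (43.21800)/(30.96000) = 1.90407
f(1.90407) = -1.69216
u3 = 1.90407 − (-1.69216)·(1.90407 − 3.30000) / (-1.69216 − 24.01000) = 1.90407 − (2.36214)/(-25.70216) = 1.99597

1.904, 1.996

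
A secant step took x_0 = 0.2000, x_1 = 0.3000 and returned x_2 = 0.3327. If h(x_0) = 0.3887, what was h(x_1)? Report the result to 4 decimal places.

The secant line through (0.2000, 0.3887) and (0.3000, h(x_1)) crosses zero at x_2 = 0.3327.
So (0.2000, 0.3887), (0.3000, h(x_1)), (0.3327, 0) are collinear:
h(x_1) = 0.3887 · (0.3000 − 0.3327) / (0.2000 − 0.3327) = 0.3887 · (-0.032700)/(-0.132700) = 0.095784

0.0958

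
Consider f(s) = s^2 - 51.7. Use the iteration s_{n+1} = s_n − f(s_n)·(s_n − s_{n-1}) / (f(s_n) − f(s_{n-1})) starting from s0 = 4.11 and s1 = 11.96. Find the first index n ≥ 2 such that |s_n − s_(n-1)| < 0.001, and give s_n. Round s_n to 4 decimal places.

f(4.11) = -34.807900, f(11.96) = 91.341600
s2 = 11.960000 − 91.341600·(7.850000)/(126.149500) = 6.276017;  |Δ| = 5.683983
f(6.276017) = -12.311605
s3 = 6.276017 − (-12.311605)·(-5.683983)/(-103.653205) = 6.951143;  |Δ| = 0.675126
f(6.951143) = -3.381608
s4 = 6.951143 − (-3.381608)·(0.675126)/(8.929997) = 7.206800;  |Δ| = 0.255656
f(7.206800) = 0.237960
s5 = 7.206800 − 0.237960·(0.255656)/(3.619569) = 7.189992;  |Δ| = 0.016808
f(7.189992) = -0.004014
s6 = 7.189992 − (-0.004014)·(-0.016808)/(-0.241975) = 7.190271;  |Δ| = 0.000279
|s6 − s5| = 0.000279 < 0.001

n = 6, s_n = 7.1903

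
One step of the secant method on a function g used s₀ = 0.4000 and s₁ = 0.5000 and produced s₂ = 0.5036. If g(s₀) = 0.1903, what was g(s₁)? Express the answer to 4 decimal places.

The secant line through (0.4000, 0.1903) and (0.5000, g(s₁)) crosses zero at s₂ = 0.5036.
So (0.4000, 0.1903), (0.5000, g(s₁)), (0.5036, 0) are collinear:
g(s₁) = 0.1903 · (0.5000 − 0.5036) / (0.4000 − 0.5036) = 0.1903 · (-0.003600)/(-0.103600) = 0.006613

0.0066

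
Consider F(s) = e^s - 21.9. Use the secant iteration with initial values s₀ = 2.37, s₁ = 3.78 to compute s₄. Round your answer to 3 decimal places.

F(2.37) = -11.20261, F(3.78) = 21.91604
s₂ = 3.78000 − 21.91604·(3.78000 − 2.37000) / (21.91604 − (-11.20261)) = 3.78000 − (30.90162)/(33.11865) = 2.84694
F(2.84694) = -4.66500
s₃ = 2.84694 − (-4.66500)·(2.84694 − 3.78000) / (-4.66500 − 21.91604) = 2.84694 − (4.35272)/(-26.58104) = 3.01069
F(3.01069) = -1.59850
s₄ = 3.01069 − (-1.59850)·(3.01069 − 2.84694) / (-1.59850 − (-4.66500)) = 3.01069 − (-0.26176)/(3.06650) = 3.09606

3.096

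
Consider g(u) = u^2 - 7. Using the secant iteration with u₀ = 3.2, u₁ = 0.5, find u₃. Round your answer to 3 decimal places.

g(3.2) = 3.24000, g(0.5) = -6.75000
u₂ = 0.50000 − (-6.75000)·(0.50000 − 3.20000) / (-6.75000 − 3.24000) = 0.50000 − (18.22500)/(-9.99000) = 2.32432
g(2.32432) = -1.59752
u₃ = 2.32432 − (-1.59752)·(2.32432 − 0.50000) / (-1.59752 − (-6.75000)) = 2.32432 − (-2.91439)/(5.15248) = 2.88995

2.890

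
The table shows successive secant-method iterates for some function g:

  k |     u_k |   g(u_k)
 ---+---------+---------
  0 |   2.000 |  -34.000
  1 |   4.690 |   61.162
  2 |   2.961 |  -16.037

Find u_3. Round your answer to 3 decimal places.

3.320

u_3 = 2.961 − (-16.037)·(2.961 − 4.690) / (-16.037 − 61.162)
   = 2.961 − (27.72797)/(-77.19900) = 3.32018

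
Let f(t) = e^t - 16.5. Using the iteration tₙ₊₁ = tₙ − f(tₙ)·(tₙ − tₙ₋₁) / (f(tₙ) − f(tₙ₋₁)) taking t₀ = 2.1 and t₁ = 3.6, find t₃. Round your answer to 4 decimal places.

f(2.1) = -8.333830, f(3.6) = 20.098234
t₂ = 3.600000 − 20.098234·(3.600000 − 2.100000) / (20.098234 − (-8.333830)) = 3.600000 − (30.147352)/(28.432065) = 2.539671
f(2.539671) = -3.824504
t₃ = 2.539671 − (-3.824504)·(2.539671 − 3.600000) / (-3.824504 − 20.098234) = 2.539671 − (4.055234)/(-23.922738) = 2.709184

2.7092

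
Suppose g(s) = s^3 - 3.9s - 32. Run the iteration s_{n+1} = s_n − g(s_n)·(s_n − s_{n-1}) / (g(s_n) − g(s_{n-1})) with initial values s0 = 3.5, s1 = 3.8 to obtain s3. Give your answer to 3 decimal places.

g(3.5) = -2.77500, g(3.8) = 8.05200
s2 = 3.80000 − 8.05200·(3.80000 − 3.50000) / (8.05200 − (-2.77500)) = 3.80000 − (2.41560)/(10.82700) = 3.57689
g(3.57689) = -0.18659
s3 = 3.57689 − (-0.18659)·(3.57689 − 3.80000) / (-0.18659 − 8.05200) = 3.57689 − (0.04163)/(-8.23859) = 3.58194

3.582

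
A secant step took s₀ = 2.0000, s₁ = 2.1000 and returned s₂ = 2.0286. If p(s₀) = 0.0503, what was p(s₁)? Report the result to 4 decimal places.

-0.1256

The secant line through (2.0000, 0.0503) and (2.1000, p(s₁)) crosses zero at s₂ = 2.0286.
So (2.0000, 0.0503), (2.1000, p(s₁)), (2.0286, 0) are collinear:
p(s₁) = 0.0503 · (2.1000 − 2.0286) / (2.0000 − 2.0286) = 0.0503 · (0.071400)/(-0.028600) = -0.125574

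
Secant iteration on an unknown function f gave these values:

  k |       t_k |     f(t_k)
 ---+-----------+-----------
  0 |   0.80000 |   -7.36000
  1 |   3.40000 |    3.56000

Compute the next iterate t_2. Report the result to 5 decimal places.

t_2 = 3.40000 − 3.56000·(3.40000 − 0.80000) / (3.56000 − (-7.36000))
   = 3.40000 − (9.2560000)/(10.9200000) = 2.5523810

2.55238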